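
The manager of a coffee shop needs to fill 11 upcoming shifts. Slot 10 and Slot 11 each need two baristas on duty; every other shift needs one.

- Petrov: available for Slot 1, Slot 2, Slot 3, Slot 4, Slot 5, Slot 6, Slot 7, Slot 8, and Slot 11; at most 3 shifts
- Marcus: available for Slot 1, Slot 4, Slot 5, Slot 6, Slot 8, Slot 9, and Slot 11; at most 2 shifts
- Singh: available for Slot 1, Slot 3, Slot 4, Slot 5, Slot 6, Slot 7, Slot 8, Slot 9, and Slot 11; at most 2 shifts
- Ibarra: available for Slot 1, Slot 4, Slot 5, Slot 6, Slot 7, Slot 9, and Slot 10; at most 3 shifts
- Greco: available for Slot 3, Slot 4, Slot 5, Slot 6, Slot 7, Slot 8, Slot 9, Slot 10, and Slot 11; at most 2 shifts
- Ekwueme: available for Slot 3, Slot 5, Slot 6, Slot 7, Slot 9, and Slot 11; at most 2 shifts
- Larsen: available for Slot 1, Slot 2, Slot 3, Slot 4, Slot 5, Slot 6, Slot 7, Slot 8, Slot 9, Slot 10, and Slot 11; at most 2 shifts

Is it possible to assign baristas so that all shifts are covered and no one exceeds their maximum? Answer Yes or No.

Yes

One valid schedule: Slot 1→Petrov, Slot 2→Petrov, Slot 3→Petrov, Slot 4→Marcus, Slot 5→Ibarra, Slot 6→Ibarra, Slot 7→Singh, Slot 8→Marcus, Slot 9→Singh, Slot 10→Ibarra+Greco, Slot 11→Greco+Ekwueme.
Loads: Petrov 3/3, Marcus 2/2, Singh 2/2, Ibarra 3/3, Greco 2/2, Ekwueme 1/2, Larsen 0/2 — all within limits.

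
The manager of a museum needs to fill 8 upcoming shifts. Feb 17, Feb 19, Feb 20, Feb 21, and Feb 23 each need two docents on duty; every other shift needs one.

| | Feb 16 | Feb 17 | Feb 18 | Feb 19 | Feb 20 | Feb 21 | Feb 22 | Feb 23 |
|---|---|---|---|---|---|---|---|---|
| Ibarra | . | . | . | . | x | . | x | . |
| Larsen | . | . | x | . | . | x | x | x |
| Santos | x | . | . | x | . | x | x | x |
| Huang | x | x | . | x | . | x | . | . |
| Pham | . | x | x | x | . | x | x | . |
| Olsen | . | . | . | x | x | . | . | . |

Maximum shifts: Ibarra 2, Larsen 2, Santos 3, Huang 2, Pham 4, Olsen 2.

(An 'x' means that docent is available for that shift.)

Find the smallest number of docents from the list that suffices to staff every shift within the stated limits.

6

13 slots to fill and no one can take more than 4, so at least ⌈13/4⌉ = 4 docents are needed.
Shifts {Feb 17, Feb 20, Feb 23} need 6 slots, but among the docents available for them (Ibarra, Larsen, Santos, Huang, Pham, and Olsen) any 5 together supply at most 5. So 5 docents are not enough.
Ibarra, Larsen, Santos, Huang, Pham, and Olsen alone can cover everything: Feb 16→Santos, Feb 17→Huang+Pham, Feb 18→Larsen, Feb 19→Santos+Pham, Feb 20→Ibarra+Olsen, Feb 21→Huang+Pham, Feb 22→Ibarra, Feb 23→Larsen+Santos.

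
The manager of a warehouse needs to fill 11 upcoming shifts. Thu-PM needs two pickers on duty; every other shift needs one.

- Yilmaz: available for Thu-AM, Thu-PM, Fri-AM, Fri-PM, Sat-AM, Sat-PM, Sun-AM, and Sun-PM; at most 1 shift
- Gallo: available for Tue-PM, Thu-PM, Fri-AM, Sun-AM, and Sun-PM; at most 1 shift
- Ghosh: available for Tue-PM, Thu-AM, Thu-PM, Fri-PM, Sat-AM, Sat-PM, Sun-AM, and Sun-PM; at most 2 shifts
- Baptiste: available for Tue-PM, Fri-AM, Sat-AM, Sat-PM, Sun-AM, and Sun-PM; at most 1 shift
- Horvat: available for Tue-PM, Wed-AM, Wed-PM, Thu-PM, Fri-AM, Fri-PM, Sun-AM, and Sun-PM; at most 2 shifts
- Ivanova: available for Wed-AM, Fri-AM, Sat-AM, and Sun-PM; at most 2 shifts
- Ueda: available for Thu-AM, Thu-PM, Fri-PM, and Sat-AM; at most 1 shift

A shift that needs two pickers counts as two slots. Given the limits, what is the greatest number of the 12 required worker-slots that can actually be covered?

10

Total capacity across all pickers is 1+1+2+1+2+2+1 = 10, and 12 slots are needed, so at most 10 can be filled.
An assignment achieving 10: Tue-PM→Gallo, Wed-AM→Horvat, Wed-PM→Horvat, Thu-AM→Yilmaz, Thu-PM→Ueda, Fri-AM→Baptiste, Fri-PM→Ghosh, Sat-AM→Ivanova, Sat-PM→Ghosh, Sun-PM→Ivanova.
Loads: Yilmaz 1/1, Gallo 1/1, Ghosh 2/2, Baptiste 1/1, Horvat 2/2, Ivanova 2/2, Ueda 1/1.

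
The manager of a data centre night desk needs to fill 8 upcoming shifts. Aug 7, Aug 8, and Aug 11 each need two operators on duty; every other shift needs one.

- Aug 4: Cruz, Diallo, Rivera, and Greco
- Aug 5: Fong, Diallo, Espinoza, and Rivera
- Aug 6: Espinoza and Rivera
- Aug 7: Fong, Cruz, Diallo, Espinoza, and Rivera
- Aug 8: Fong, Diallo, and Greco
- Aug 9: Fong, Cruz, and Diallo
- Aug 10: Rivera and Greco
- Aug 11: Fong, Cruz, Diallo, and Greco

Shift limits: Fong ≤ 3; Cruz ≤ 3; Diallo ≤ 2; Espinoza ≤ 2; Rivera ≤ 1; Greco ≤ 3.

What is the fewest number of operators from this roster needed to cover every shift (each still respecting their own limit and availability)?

11 slots to fill and no one can take more than 3, so at least ⌈11/3⌉ = 4 operators are needed.
Fong, Cruz, Espinoza, and Greco alone can cover everything: Aug 4→Cruz, Aug 5→Fong, Aug 6→Espinoza, Aug 7→Cruz+Espinoza, Aug 8→Fong+Greco, Aug 9→Fong, Aug 10→Greco, Aug 11→Cruz+Greco.

4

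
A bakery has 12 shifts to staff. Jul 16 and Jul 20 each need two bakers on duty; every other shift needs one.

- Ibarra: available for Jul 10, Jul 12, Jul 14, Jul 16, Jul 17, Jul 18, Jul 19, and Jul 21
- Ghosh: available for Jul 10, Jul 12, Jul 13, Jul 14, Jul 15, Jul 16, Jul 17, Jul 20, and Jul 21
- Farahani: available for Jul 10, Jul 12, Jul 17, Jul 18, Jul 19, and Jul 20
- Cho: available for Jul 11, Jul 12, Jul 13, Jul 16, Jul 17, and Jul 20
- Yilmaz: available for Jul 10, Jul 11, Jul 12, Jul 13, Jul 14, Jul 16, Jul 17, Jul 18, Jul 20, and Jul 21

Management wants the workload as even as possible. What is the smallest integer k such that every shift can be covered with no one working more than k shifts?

3

With 5 bakers and 14 worker-slots to fill, someone must work at least ⌈14/5⌉ = 3 shifts, so k ≥ 3.
k = 3 works: Jul 10→Farahani, Jul 11→Cho, Jul 12→Farahani, Jul 13→Ghosh, Jul 14→Ibarra, Jul 15→Ghosh, Jul 16→Cho+Yilmaz, Jul 17→Farahani, Jul 18→Ibarra, Jul 19→Ibarra, Jul 20→Cho+Yilmaz, Jul 21→Ghosh.
Loads: Ibarra 3, Ghosh 3, Farahani 3, Cho 3, Yilmaz 2 — all ≤ 3.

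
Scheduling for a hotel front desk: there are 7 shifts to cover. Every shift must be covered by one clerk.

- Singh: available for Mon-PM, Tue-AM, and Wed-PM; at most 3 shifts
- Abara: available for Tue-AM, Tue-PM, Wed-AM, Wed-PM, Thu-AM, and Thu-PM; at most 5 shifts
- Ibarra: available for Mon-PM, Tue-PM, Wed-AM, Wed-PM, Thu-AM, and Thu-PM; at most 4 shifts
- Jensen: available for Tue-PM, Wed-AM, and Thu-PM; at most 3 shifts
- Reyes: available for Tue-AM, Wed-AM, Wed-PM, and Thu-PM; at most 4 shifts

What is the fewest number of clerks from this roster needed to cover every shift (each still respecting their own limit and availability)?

7 slots to fill and no one can take more than 5, so at least ⌈7/5⌉ = 2 clerks are needed.
Singh and Abara alone can cover everything: Mon-PM→Singh, Tue-AM→Singh, Tue-PM→Abara, Wed-AM→Abara, Wed-PM→Singh, Thu-AM→Abara, Thu-PM→Abara.

2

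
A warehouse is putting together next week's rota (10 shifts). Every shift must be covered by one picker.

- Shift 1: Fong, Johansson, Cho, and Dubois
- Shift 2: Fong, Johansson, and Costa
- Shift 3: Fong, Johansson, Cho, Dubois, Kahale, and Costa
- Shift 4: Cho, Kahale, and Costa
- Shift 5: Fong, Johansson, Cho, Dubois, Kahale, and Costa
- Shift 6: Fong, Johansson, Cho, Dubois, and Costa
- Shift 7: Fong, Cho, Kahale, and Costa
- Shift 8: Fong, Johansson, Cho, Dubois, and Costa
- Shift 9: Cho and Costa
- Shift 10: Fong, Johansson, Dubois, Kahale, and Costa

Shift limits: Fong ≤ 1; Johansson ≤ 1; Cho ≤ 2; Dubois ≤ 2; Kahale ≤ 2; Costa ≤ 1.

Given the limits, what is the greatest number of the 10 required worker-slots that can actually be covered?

Total capacity across all pickers is 1+1+2+2+2+1 = 9, and 10 slots are needed, so at most 9 can be filled.
An assignment achieving 9: Shift 1→Johansson, Shift 2→Fong, Shift 3→Costa, Shift 4→Cho, Shift 6→Dubois, Shift 7→Kahale, Shift 8→Dubois, Shift 9→Cho, Shift 10→Kahale.
Loads: Fong 1/1, Johansson 1/1, Cho 2/2, Dubois 2/2, Kahale 2/2, Costa 1/1.

9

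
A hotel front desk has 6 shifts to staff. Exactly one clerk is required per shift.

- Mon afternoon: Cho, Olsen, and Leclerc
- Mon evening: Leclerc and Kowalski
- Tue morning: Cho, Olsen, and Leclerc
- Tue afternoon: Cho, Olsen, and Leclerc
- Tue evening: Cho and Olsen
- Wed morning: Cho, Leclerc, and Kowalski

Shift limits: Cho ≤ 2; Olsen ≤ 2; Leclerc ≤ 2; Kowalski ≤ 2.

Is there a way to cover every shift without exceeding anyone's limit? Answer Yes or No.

One valid schedule: Mon afternoon→Cho, Mon evening→Leclerc, Tue morning→Olsen, Tue afternoon→Olsen, Tue evening→Cho, Wed morning→Leclerc.
Loads: Cho 2/2, Olsen 2/2, Leclerc 2/2, Kowalski 0/2 — all within limits.

Yes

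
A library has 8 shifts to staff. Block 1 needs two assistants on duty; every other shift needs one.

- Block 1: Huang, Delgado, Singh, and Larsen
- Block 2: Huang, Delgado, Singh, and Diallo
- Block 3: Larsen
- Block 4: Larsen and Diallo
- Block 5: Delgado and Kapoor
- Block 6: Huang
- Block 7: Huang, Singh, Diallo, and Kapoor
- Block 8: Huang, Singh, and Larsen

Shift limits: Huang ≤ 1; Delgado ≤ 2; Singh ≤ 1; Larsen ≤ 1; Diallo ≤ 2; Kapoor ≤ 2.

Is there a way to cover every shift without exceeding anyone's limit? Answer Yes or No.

Total capacity is 9 and 9 slots are needed, so capacity alone doesn't rule it out.
Shifts {Block 1, Block 3, Block 6, Block 8} need 5 worker-slots in total, but the assistants available for any of those shifts (Huang, Delgado, Singh, and Larsen) can supply at most 4 among them. So no valid schedule exists.

No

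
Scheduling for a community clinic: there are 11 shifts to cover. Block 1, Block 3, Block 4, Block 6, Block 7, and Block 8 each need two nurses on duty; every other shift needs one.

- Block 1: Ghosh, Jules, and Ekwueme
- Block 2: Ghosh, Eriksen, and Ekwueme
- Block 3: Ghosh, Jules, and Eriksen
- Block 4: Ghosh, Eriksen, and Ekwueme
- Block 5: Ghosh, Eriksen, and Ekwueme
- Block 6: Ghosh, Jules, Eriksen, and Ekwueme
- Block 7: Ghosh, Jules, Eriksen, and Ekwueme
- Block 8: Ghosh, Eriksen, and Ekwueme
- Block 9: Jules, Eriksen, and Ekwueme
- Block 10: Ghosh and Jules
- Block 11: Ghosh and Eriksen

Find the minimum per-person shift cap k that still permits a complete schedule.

5

With 4 nurses and 17 worker-slots to fill, someone must work at least ⌈17/4⌉ = 5 shifts, so k ≥ 5.
k = 5 works: Block 1→Ghosh+Jules, Block 2→Ghosh, Block 3→Ghosh+Jules, Block 4→Eriksen+Ekwueme, Block 5→Eriksen, Block 6→Jules+Eriksen, Block 7→Jules+Eriksen, Block 8→Eriksen+Ekwueme, Block 9→Jules, Block 10→Ghosh, Block 11→Ghosh.
Loads: Ghosh 5, Jules 5, Eriksen 5, Ekwueme 2 — all ≤ 5.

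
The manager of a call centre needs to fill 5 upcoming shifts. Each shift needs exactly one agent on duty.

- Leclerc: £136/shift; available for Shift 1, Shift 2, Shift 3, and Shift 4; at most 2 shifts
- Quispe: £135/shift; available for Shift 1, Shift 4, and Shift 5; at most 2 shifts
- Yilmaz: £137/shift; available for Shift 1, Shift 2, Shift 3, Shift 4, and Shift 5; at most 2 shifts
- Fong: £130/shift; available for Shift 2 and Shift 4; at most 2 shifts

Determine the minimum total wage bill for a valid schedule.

Picking the cheapest available agent for each shift independently would cost £666, and that bound is achievable.
An optimal schedule: Shift 1→Quispe, Shift 2→Fong, Shift 3→Leclerc, Shift 4→Fong, Shift 5→Quispe.
Total: 135 + 130 + 136 + 130 + 135 = £666.

£666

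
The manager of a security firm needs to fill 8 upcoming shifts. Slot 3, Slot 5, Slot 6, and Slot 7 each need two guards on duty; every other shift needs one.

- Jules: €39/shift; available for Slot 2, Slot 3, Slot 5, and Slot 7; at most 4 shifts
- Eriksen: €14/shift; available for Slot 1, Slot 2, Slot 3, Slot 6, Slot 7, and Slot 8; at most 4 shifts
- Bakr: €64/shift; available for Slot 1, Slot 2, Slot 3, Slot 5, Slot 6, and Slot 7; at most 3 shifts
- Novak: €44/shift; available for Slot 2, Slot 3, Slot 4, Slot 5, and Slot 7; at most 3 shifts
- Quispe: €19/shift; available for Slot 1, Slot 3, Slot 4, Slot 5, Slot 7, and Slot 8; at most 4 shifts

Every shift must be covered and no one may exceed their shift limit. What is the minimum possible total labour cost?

€313

Slot 6 can only be covered by Eriksen and Bakr, so that assignment is forced.
Picking the cheapest available guard for each shift independently would cost €263, but that ignores the shift limits.
An optimal schedule: Slot 1→Eriksen, Slot 2→Eriksen, Slot 3→Quispe+Jules, Slot 4→Quispe, Slot 5→Quispe+Jules, Slot 6→Eriksen+Bakr, Slot 7→Quispe+Jules, Slot 8→Eriksen.
Total: 14 + 14 + 19 + 39 + 19 + 19 + 39 + 14 + 64 + 19 + 39 + 14 = €313.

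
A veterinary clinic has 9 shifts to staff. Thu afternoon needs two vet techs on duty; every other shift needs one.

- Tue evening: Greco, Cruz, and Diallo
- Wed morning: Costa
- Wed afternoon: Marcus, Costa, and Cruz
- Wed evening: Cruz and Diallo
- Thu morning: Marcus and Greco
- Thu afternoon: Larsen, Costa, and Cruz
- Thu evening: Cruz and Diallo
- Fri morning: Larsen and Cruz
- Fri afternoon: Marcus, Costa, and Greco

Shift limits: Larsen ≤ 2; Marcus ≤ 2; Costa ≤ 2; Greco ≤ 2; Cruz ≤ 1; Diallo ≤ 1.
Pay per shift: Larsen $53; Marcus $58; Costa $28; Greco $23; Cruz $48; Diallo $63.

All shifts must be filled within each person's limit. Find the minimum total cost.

$435

Wed morning can only be covered by Costa, so that assignment is forced.
Picking the cheapest available vet tech for each shift independently would cost $345, but that ignores the shift limits.
An optimal schedule: Tue evening→Greco, Wed morning→Costa, Wed afternoon→Marcus, Wed evening→Cruz, Thu morning→Marcus, Thu afternoon→Larsen+Costa, Thu evening→Diallo, Fri morning→Larsen, Fri afternoon→Greco.
Total: 23 + 28 + 58 + 48 + 58 + 53 + 28 + 63 + 53 + 23 = $435.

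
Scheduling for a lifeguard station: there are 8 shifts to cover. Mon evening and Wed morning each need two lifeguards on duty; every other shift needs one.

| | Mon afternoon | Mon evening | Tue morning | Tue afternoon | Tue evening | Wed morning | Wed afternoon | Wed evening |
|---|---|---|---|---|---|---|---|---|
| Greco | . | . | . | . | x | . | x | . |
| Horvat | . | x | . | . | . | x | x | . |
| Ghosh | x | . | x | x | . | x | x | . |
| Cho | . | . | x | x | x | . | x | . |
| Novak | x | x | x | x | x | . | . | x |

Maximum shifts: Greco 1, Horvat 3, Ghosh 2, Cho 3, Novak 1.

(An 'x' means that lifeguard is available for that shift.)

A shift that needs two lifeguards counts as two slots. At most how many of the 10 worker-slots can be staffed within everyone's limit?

9

Total capacity across all lifeguards is 1+3+2+3+1 = 10, and 10 slots are needed, so at most 10 can be filled.
Shifts {Mon evening, Wed evening} need 3 slots but only Horvat and Novak are available for them, supplying at most 2 — so at least 1 slot must go unfilled.
An assignment achieving 9: Mon afternoon→Ghosh, Mon evening→Horvat, Tue morning→Cho, Tue afternoon→Cho, Tue evening→Greco, Wed morning→Horvat+Ghosh, Wed afternoon→Horvat, Wed evening→Novak.
Loads: Greco 1/1, Horvat 3/3, Ghosh 2/2, Cho 2/3, Novak 1/1.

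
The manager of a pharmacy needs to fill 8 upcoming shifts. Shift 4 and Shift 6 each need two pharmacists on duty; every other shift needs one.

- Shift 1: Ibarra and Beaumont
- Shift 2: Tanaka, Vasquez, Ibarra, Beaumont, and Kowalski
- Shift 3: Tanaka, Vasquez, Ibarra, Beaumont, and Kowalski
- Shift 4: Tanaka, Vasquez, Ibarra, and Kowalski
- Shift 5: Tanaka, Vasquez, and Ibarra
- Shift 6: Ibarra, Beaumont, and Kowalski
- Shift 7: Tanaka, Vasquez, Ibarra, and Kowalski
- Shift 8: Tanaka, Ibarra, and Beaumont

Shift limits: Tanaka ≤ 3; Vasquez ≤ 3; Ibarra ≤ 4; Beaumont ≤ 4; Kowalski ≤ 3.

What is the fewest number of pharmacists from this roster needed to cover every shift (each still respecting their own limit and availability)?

3

10 slots to fill and no one can take more than 4, so at least ⌈10/4⌉ = 3 pharmacists are needed.
Tanaka, Ibarra, and Beaumont alone can cover everything: Shift 1→Ibarra, Shift 2→Ibarra, Shift 3→Beaumont, Shift 4→Tanaka+Ibarra, Shift 5→Tanaka, Shift 6→Ibarra+Beaumont, Shift 7→Tanaka, Shift 8→Beaumont.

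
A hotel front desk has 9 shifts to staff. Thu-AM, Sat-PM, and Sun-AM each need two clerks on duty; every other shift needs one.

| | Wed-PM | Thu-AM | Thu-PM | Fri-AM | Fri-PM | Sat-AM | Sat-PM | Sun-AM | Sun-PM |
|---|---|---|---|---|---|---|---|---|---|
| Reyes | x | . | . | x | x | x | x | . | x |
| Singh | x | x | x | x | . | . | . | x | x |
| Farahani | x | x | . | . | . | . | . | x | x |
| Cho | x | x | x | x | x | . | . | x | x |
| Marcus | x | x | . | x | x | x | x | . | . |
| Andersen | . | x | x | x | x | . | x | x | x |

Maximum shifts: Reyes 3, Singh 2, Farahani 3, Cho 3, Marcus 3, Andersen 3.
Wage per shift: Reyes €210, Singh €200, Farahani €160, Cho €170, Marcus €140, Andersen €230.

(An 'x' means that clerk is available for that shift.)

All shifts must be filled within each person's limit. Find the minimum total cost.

Picking the cheapest available clerk for each shift independently would cost €1870, but that ignores the shift limits.
An optimal schedule: Wed-PM→Farahani, Thu-AM→Cho+Singh, Thu-PM→Cho, Fri-AM→Cho, Fri-PM→Marcus, Sat-AM→Marcus, Sat-PM→Marcus+Reyes, Sun-AM→Farahani+Singh, Sun-PM→Farahani.
Total: 160 + 170 + 200 + 170 + 170 + 140 + 140 + 140 + 210 + 160 + 200 + 160 = €2020.

€2020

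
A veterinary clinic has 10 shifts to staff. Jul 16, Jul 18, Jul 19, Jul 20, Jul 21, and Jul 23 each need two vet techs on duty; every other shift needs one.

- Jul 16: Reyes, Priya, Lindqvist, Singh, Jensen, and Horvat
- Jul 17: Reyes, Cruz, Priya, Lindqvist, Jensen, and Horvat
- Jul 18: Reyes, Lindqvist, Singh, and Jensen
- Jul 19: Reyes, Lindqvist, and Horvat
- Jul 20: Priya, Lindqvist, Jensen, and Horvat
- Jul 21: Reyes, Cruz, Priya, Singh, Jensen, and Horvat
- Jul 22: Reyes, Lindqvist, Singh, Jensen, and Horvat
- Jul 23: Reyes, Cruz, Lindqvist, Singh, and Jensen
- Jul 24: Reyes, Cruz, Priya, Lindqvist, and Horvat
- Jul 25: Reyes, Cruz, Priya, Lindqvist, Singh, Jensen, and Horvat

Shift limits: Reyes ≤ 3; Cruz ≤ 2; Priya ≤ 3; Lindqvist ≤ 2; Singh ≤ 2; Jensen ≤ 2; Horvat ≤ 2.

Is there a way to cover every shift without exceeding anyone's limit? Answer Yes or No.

Yes

One valid schedule: Jul 16→Priya+Horvat, Jul 17→Cruz, Jul 18→Lindqvist+Singh, Jul 19→Reyes+Lindqvist, Jul 20→Priya+Jensen, Jul 21→Priya+Horvat, Jul 22→Reyes, Jul 23→Singh+Jensen, Jul 24→Reyes, Jul 25→Cruz.
Loads: Reyes 3/3, Cruz 2/2, Priya 3/3, Lindqvist 2/2, Singh 2/2, Jensen 2/2, Horvat 2/2 — all within limits.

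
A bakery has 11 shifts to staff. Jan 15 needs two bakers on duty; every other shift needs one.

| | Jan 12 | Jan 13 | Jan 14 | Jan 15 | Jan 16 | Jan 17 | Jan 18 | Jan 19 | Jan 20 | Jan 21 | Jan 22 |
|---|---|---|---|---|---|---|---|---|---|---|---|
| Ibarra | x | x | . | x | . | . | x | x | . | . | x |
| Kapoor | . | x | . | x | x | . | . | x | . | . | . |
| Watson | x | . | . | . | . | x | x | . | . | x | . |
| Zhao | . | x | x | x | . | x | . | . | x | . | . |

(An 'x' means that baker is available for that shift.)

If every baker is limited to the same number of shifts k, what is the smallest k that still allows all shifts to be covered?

3

With 4 bakers and 12 worker-slots to fill, someone must work at least ⌈12/4⌉ = 3 shifts, so k ≥ 3.
k = 3 works: Jan 12→Ibarra, Jan 13→Kapoor, Jan 14→Zhao, Jan 15→Kapoor+Zhao, Jan 16→Kapoor, Jan 17→Watson, Jan 18→Watson, Jan 19→Ibarra, Jan 20→Zhao, Jan 21→Watson, Jan 22→Ibarra.
Loads: Ibarra 3, Kapoor 3, Watson 3, Zhao 3 — all ≤ 3.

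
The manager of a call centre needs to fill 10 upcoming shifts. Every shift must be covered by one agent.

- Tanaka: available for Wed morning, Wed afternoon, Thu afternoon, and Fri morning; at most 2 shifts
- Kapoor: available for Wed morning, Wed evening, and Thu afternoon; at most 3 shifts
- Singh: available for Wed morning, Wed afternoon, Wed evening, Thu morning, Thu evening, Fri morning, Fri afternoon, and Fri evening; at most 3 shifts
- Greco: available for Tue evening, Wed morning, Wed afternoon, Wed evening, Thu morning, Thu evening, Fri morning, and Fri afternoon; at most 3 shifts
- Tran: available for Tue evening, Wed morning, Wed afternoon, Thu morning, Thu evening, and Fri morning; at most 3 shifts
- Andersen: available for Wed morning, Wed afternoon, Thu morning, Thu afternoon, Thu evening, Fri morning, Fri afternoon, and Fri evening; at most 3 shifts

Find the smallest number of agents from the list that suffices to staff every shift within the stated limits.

4

10 slots to fill and no one can take more than 3, so at least ⌈10/3⌉ = 4 agents are needed.
Tanaka, Kapoor, Singh, and Greco alone can cover everything: Tue evening→Greco, Wed morning→Kapoor, Wed afternoon→Tanaka, Wed evening→Kapoor, Thu morning→Singh, Thu afternoon→Tanaka, Thu evening→Singh, Fri morning→Greco, Fri afternoon→Greco, Fri evening→Singh.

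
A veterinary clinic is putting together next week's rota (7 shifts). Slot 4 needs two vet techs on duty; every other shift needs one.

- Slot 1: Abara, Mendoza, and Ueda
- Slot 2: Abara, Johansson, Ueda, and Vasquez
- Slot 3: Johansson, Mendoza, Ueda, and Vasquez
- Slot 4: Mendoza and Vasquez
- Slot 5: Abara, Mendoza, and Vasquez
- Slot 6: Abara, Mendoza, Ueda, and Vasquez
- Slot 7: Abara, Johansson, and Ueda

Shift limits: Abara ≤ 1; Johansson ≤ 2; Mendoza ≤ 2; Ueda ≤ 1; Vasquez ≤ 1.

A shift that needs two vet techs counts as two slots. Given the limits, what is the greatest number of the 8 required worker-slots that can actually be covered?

7

Total capacity across all vet techs is 1+2+2+1+1 = 7, and 8 slots are needed, so at most 7 can be filled.
An assignment achieving 7: Slot 1→Abara, Slot 2→Johansson, Slot 3→Ueda, Slot 4→Mendoza+Vasquez, Slot 5→Mendoza, Slot 7→Johansson.
Loads: Abara 1/1, Johansson 2/2, Mendoza 2/2, Ueda 1/1, Vasquez 1/1.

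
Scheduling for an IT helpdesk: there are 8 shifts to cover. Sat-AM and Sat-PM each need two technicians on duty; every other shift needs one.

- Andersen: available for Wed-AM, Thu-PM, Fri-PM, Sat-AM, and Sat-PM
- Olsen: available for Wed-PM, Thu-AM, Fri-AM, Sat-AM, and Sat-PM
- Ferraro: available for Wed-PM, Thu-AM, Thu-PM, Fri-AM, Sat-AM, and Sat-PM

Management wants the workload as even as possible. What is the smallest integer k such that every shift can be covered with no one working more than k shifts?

With 3 technicians and 10 worker-slots to fill, someone must work at least ⌈10/3⌉ = 4 shifts, so k ≥ 4.
k = 4 works: Wed-AM→Andersen, Wed-PM→Olsen, Thu-AM→Olsen, Thu-PM→Andersen, Fri-AM→Olsen, Fri-PM→Andersen, Sat-AM→Andersen+Ferraro, Sat-PM→Olsen+Ferraro.
Loads: Andersen 4, Olsen 4, Ferraro 2 — all ≤ 4.

4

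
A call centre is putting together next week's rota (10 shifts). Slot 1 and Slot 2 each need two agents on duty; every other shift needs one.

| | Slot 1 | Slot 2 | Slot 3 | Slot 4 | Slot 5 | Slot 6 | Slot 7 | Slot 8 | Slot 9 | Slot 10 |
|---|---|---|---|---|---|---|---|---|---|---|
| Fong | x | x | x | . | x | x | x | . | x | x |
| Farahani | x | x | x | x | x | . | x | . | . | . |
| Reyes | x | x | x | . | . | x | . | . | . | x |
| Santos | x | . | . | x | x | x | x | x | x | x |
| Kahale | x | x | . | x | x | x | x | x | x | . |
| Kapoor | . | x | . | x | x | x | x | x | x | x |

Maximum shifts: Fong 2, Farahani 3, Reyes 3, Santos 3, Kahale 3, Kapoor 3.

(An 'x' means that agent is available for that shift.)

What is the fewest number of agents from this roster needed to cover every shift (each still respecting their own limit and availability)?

12 slots to fill and no one can take more than 3, so at least ⌈12/3⌉ = 4 agents are needed.
Farahani, Reyes, Santos, and Kahale alone can cover everything: Slot 1→Reyes+Kahale, Slot 2→Farahani+Reyes, Slot 3→Farahani, Slot 4→Farahani, Slot 5→Santos, Slot 6→Kahale, Slot 7→Kahale, Slot 8→Santos, Slot 9→Santos, Slot 10→Reyes.

4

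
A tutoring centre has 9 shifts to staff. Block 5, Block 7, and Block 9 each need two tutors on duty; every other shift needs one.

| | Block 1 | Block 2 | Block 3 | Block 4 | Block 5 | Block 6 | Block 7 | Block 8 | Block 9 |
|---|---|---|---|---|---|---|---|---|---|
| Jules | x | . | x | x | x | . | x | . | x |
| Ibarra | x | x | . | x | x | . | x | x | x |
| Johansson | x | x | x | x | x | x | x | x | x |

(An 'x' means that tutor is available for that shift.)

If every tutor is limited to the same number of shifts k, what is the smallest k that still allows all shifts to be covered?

With 3 tutors and 12 worker-slots to fill, someone must work at least ⌈12/3⌉ = 4 shifts, so k ≥ 4.
k = 4 works: Block 1→Jules, Block 2→Ibarra, Block 3→Jules, Block 4→Jules, Block 5→Jules+Johansson, Block 6→Johansson, Block 7→Ibarra+Johansson, Block 8→Ibarra, Block 9→Ibarra+Johansson.
Loads: Jules 4, Ibarra 4, Johansson 4 — all ≤ 4.

4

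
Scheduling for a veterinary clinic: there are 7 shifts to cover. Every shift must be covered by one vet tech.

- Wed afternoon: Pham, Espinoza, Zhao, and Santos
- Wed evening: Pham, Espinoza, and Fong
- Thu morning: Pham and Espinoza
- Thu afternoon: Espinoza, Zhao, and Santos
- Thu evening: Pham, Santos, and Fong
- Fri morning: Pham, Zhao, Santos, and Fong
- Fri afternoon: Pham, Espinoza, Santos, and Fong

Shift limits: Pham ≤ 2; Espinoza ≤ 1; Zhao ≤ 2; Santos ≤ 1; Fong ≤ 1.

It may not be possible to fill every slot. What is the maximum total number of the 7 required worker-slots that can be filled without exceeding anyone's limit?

7

Total capacity across all vet techs is 2+1+2+1+1 = 7, and 7 slots are needed, so at most 7 can be filled.
An assignment achieving 7: Wed afternoon→Zhao, Wed evening→Pham, Thu morning→Pham, Thu afternoon→Espinoza, Thu evening→Santos, Fri morning→Zhao, Fri afternoon→Fong.
Loads: Pham 2/2, Espinoza 1/1, Zhao 2/2, Santos 1/1, Fong 1/1.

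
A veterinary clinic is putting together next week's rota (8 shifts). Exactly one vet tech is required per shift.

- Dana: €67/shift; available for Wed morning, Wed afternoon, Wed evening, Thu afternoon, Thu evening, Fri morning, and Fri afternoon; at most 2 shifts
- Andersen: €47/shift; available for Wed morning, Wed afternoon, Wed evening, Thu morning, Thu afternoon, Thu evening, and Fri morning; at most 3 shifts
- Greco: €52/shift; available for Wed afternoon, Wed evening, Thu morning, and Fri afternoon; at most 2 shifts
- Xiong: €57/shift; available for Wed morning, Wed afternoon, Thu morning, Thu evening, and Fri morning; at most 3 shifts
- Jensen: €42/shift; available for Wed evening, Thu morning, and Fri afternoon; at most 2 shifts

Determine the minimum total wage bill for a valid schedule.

Picking the cheapest available vet tech for each shift independently would cost €361, but that ignores the shift limits.
An optimal schedule: Wed morning→Andersen, Wed afternoon→Greco, Wed evening→Jensen, Thu morning→Greco, Thu afternoon→Andersen, Thu evening→Andersen, Fri morning→Xiong, Fri afternoon→Jensen.
Total: 47 + 52 + 42 + 52 + 47 + 47 + 57 + 42 = €386.

€386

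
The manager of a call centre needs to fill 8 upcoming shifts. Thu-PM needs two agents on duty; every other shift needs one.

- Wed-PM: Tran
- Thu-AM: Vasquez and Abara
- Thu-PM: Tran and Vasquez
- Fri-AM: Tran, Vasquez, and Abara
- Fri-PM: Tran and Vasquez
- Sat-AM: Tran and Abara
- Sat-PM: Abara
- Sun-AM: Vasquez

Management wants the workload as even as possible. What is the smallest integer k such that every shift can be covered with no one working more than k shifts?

With 3 agents and 9 worker-slots to fill, someone must work at least ⌈9/3⌉ = 3 shifts, so k ≥ 3.
k = 3 works: Wed-PM→Tran, Thu-AM→Vasquez, Thu-PM→Tran+Vasquez, Fri-AM→Abara, Fri-PM→Tran, Sat-AM→Abara, Sat-PM→Abara, Sun-AM→Vasquez.
Loads: Tran 3, Vasquez 3, Abara 3 — all ≤ 3.

3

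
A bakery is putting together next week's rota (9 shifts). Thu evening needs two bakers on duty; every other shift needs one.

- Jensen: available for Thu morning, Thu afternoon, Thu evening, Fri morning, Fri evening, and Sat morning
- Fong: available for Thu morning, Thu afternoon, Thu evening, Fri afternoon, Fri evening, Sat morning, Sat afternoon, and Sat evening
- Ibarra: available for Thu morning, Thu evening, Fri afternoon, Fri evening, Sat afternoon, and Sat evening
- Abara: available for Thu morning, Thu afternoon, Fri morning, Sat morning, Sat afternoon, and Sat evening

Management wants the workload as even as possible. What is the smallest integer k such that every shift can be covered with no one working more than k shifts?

3

With 4 bakers and 10 worker-slots to fill, someone must work at least ⌈10/4⌉ = 3 shifts, so k ≥ 3.
k = 3 works: Thu morning→Ibarra, Thu afternoon→Jensen, Thu evening→Jensen+Fong, Fri morning→Jensen, Fri afternoon→Fong, Fri evening→Fong, Sat morning→Abara, Sat afternoon→Ibarra, Sat evening→Ibarra.
Loads: Jensen 3, Fong 3, Ibarra 3, Abara 1 — all ≤ 3.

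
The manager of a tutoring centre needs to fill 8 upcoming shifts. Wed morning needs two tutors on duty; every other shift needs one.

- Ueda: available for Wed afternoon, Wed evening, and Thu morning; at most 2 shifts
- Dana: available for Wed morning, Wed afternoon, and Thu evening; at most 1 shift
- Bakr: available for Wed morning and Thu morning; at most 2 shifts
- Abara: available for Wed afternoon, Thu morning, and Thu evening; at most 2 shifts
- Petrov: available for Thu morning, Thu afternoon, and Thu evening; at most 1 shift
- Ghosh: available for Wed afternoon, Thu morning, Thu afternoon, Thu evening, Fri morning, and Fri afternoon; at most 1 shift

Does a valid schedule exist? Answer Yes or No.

Total capacity is 9 and 9 slots are needed, so capacity alone doesn't rule it out.
Shifts {Fri morning, Fri afternoon} need 2 worker-slots in total, but the tutors available for any of those shifts (Ghosh) can supply at most 1 among them. So no valid schedule exists.

No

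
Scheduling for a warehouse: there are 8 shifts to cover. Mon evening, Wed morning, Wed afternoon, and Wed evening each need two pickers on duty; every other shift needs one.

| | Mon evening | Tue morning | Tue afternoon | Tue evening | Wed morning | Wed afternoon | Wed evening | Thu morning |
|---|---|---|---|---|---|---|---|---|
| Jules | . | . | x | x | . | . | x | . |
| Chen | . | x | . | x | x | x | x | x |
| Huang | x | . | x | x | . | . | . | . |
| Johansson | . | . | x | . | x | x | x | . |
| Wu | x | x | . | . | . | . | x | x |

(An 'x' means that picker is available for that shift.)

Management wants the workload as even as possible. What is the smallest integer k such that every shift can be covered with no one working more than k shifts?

3

With 5 pickers and 12 worker-slots to fill, someone must work at least ⌈12/5⌉ = 3 shifts, so k ≥ 3.
k = 3 works: Mon evening→Huang+Wu, Tue morning→Chen, Tue afternoon→Jules, Tue evening→Jules, Wed morning→Chen+Johansson, Wed afternoon→Chen+Johansson, Wed evening→Jules+Johansson, Thu morning→Wu.
Loads: Jules 3, Chen 3, Huang 1, Johansson 3, Wu 2 — all ≤ 3.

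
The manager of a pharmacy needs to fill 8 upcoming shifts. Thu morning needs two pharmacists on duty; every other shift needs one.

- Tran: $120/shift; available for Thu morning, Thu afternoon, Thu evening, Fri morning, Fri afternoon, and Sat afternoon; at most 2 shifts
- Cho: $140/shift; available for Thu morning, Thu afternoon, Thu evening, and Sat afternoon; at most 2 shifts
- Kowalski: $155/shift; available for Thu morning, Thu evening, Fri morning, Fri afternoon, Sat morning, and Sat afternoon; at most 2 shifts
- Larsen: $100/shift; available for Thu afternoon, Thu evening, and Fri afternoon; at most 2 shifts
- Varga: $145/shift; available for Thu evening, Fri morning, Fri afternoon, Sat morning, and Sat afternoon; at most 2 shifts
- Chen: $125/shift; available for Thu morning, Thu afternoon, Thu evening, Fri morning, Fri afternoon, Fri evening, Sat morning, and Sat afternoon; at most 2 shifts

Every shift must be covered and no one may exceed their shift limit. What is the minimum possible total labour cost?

Fri evening can only be covered by Chen, so that assignment is forced.
Picking the cheapest available pharmacist for each shift independently would cost $1035, but that ignores the shift limits.
An optimal schedule: Thu morning→Tran+Cho, Thu afternoon→Larsen, Thu evening→Varga, Fri morning→Tran, Fri afternoon→Larsen, Fri evening→Chen, Sat morning→Chen, Sat afternoon→Cho.
Total: 120 + 140 + 100 + 145 + 120 + 100 + 125 + 125 + 140 = $1115.

$1115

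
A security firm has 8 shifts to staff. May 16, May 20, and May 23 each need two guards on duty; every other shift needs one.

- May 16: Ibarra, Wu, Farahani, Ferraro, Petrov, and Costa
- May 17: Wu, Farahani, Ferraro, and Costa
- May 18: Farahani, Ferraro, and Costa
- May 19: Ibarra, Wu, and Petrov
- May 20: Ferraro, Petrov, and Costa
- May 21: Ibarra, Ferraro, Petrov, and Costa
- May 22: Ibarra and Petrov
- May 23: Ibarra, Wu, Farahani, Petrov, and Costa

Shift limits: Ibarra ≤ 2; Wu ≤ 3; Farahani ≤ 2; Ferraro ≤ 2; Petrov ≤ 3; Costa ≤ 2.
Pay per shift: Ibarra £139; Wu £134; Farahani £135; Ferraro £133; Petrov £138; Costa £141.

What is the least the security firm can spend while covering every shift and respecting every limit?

Picking the cheapest available guard for each shift independently would cost £1478, but that ignores the shift limits.
An optimal schedule: May 16→Farahani+Ibarra, May 17→Wu, May 18→Ferraro, May 19→Wu, May 20→Ferraro+Petrov, May 21→Petrov, May 22→Petrov, May 23→Wu+Farahani.
Total: 135 + 139 + 134 + 133 + 134 + 133 + 138 + 138 + 138 + 134 + 135 = £1491.

£1491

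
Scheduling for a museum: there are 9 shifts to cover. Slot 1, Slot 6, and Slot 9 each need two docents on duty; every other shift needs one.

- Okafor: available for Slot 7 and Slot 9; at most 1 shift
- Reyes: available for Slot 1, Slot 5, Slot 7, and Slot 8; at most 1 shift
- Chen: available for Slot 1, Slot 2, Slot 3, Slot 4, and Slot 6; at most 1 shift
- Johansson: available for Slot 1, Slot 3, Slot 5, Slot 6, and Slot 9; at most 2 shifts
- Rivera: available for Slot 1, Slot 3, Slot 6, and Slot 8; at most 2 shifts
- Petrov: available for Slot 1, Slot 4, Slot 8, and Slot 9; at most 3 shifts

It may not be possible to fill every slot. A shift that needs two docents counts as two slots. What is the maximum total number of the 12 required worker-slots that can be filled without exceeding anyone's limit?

Total capacity across all docents is 1+1+1+2+2+3 = 10, and 12 slots are needed, so at most 10 can be filled.
An assignment achieving 10: Slot 1→Petrov, Slot 2→Chen, Slot 3→Johansson, Slot 4→Petrov, Slot 5→Reyes, Slot 6→Johansson+Rivera, Slot 7→Okafor, Slot 8→Rivera, Slot 9→Petrov.
Loads: Okafor 1/1, Reyes 1/1, Chen 1/1, Johansson 2/2, Rivera 2/2, Petrov 3/3.

10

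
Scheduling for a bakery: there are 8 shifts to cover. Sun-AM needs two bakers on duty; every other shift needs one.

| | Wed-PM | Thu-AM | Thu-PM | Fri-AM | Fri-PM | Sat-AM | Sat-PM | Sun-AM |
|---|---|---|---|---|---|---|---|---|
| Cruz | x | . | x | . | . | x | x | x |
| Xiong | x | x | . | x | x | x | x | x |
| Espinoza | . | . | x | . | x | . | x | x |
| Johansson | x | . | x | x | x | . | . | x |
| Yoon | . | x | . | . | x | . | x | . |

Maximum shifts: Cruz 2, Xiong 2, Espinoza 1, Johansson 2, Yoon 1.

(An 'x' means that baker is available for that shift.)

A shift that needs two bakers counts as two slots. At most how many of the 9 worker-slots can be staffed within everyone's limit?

Total capacity across all bakers is 2+2+1+2+1 = 8, and 9 slots are needed, so at most 8 can be filled.
An assignment achieving 8: Wed-PM→Cruz, Thu-AM→Xiong, Thu-PM→Espinoza, Fri-AM→Xiong, Fri-PM→Johansson, Sat-AM→Cruz, Sat-PM→Yoon, Sun-AM→Johansson.
Loads: Cruz 2/2, Xiong 2/2, Espinoza 1/1, Johansson 2/2, Yoon 1/1.

8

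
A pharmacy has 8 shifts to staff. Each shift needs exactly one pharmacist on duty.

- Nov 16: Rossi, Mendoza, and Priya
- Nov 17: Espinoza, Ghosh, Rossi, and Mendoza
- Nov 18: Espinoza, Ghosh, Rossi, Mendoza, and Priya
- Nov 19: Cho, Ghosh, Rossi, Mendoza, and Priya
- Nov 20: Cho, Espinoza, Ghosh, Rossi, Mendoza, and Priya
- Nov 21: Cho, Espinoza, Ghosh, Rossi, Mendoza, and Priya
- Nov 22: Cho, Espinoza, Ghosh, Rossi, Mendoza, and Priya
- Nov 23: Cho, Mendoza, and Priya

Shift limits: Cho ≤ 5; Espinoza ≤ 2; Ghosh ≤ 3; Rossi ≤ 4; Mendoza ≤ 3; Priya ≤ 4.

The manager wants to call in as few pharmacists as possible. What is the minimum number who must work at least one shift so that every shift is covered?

8 slots to fill and no one can take more than 5, so at least ⌈8/5⌉ = 2 pharmacists are needed.
Cho and Rossi alone can cover everything: Nov 16→Rossi, Nov 17→Rossi, Nov 18→Rossi, Nov 19→Cho, Nov 20→Cho, Nov 21→Cho, Nov 22→Cho, Nov 23→Cho.

2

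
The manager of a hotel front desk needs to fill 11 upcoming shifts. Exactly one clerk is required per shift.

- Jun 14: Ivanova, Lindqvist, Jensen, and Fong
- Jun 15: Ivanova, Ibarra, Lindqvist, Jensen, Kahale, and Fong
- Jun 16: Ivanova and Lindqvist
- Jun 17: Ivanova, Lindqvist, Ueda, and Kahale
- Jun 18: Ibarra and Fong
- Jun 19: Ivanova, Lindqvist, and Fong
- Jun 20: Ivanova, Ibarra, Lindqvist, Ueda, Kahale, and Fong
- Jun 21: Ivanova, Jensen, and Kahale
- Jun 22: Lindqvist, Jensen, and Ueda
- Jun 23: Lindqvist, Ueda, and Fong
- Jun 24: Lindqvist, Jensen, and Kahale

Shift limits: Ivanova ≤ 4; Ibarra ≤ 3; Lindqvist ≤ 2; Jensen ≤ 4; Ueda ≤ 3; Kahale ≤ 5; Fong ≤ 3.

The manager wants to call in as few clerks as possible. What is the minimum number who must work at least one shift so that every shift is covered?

3

11 slots to fill and no one can take more than 5, so at least ⌈11/5⌉ = 3 clerks are needed.
Ivanova, Jensen, and Fong alone can cover everything: Jun 14→Jensen, Jun 15→Fong, Jun 16→Ivanova, Jun 17→Ivanova, Jun 18→Fong, Jun 19→Ivanova, Jun 20→Ivanova, Jun 21→Jensen, Jun 22→Jensen, Jun 23→Fong, Jun 24→Jensen.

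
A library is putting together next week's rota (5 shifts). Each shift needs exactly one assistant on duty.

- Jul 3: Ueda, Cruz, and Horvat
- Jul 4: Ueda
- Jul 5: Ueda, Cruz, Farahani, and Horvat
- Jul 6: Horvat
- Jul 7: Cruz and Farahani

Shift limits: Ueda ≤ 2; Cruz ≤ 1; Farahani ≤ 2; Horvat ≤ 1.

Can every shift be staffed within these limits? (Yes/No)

Yes

Jul 4 can only be covered by Ueda, so that assignment is forced.
Jul 6 can only be covered by Horvat, so that assignment is forced.
One valid schedule: Jul 3→Ueda, Jul 4→Ueda, Jul 5→Farahani, Jul 6→Horvat, Jul 7→Cruz.
Loads: Ueda 2/2, Cruz 1/1, Farahani 1/2, Horvat 1/1 — all within limits.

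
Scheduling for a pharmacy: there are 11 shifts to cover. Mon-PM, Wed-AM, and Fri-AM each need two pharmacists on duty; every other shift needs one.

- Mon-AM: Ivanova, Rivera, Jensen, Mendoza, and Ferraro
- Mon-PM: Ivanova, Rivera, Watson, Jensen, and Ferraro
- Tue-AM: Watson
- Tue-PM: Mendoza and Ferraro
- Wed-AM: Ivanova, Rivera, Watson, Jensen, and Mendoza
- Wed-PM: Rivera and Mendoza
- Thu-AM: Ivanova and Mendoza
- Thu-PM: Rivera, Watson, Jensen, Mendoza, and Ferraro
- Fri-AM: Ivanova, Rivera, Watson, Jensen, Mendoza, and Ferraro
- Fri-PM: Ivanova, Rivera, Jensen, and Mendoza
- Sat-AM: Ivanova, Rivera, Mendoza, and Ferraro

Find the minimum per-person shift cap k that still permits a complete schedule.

With 6 pharmacists and 14 worker-slots to fill, someone must work at least ⌈14/6⌉ = 3 shifts, so k ≥ 3.
k = 3 works: Mon-AM→Rivera, Mon-PM→Watson+Jensen, Tue-AM→Watson, Tue-PM→Mendoza, Wed-AM→Watson+Jensen, Wed-PM→Rivera, Thu-AM→Ivanova, Thu-PM→Rivera, Fri-AM→Jensen+Mendoza, Fri-PM→Ivanova, Sat-AM→Ivanova.
Loads: Ivanova 3, Rivera 3, Watson 3, Jensen 3, Mendoza 2, Ferraro 0 — all ≤ 3.

3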